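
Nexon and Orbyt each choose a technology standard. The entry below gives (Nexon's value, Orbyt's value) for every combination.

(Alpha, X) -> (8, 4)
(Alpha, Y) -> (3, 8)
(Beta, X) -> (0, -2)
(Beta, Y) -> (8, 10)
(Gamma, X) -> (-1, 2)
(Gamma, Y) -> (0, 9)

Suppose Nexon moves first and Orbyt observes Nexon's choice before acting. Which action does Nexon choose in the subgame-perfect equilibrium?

Beta

Work backward from Orbyt's decision.
- Alpha: BR = Y, leader payoff 3.
- Beta: BR = Y, leader payoff 8.
- Gamma: BR = Y, leader payoff 0.
Among 3, 8, 0, the best is 8 at Beta. Subgame-perfect outcome: (Beta, Y) with payoffs (8, 10).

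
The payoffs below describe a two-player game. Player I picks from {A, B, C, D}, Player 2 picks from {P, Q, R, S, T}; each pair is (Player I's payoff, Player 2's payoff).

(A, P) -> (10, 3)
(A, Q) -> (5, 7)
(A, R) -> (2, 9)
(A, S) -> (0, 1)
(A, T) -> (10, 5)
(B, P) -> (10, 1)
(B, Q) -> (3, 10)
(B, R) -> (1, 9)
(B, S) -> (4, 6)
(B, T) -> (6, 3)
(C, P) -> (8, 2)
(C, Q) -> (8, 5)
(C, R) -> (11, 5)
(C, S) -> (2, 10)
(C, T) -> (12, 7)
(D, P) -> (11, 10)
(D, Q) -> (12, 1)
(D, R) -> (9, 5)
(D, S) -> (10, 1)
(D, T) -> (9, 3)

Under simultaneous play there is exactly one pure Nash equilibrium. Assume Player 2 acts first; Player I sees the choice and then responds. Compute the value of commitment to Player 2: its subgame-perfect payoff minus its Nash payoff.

Work backward from Player I's decision.
- P: Player I compares 10, 10, 8, 11 and picks D; Player 2 would get 10.
- Q: Player I compares 5, 3, 8, 12 and picks D; Player 2 would get 1.
- R: Player I compares 2, 1, 11, 9 and picks C; Player 2 would get 5.
- S: Player I compares 0, 4, 2, 10 and picks D; Player 2 would get 1.
- T: Player I compares 10, 6, 12, 9 and picks C; Player 2 would get 7.
Maximizing over 10, 1, 5, 1, 7, Player 2 chooses P. Subgame-perfect outcome: (D, P) with payoffs (11, 10).
For the simultaneous game, intersect best replies.
Player I's best replies: P→D; Q→D; R→C; S→D; T→C.
Player 2's best replies: A→R; B→Q; C→S; D→P.
Only (D, P) has each player best-responding; Nash payoffs (11, 10).
Player 2's commitment gain: 10 − 10 = 0.

0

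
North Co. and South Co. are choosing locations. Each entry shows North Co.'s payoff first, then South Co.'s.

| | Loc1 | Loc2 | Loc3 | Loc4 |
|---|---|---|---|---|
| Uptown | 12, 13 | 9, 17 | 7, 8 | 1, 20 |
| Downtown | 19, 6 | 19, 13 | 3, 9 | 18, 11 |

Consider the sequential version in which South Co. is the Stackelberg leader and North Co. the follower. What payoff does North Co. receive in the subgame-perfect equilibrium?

19

Backward induction with South Co. moving first.
- Loc1: BR = Downtown, leader payoff 6.
- Loc2: BR = Downtown, leader payoff 13.
- Loc3: BR = Uptown, leader payoff 8.
- Loc4: BR = Downtown, leader payoff 11.
Among 6, 13, 8, 11, the best is 13 at Loc2. Subgame-perfect outcome: (Downtown, Loc2) with payoffs (19, 13).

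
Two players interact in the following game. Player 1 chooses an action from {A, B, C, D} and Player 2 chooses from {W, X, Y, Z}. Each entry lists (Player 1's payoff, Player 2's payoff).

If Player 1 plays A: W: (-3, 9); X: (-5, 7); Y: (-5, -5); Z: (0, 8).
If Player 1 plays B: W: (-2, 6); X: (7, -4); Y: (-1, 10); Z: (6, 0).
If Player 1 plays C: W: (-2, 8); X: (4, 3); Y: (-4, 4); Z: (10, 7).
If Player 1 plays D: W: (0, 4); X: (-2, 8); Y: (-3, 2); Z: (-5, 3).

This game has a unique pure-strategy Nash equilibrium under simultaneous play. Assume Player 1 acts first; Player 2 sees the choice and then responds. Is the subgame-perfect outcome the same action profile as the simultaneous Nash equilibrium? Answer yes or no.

Backward induction with Player 1 moving first.
- A: Player 2 compares 9, 7, -5, 8 and picks W; Player 1 would get -3.
- B: Player 2 compares 6, -4, 10, 0 and picks Y; Player 1 would get -1.
- C: Player 2 compares 8, 3, 4, 7 and picks W; Player 1 would get -2.
- D: Player 2 compares 4, 8, 2, 3 and picks X; Player 1 would get -2.
Among -3, -1, -2, -2, the best is -1 at B. Subgame-perfect outcome: (B, Y) with payoffs (-1, 10).
Now find the simultaneous Nash equilibrium.
Player 1's best replies: W→D; X→B; Y→B; Z→C.
Player 2's best replies: A→W; B→Y; C→W; D→X.
Only (B, Y) has each player best-responding; Nash payoffs (-1, 10).
Sequential outcome (B, Y) coincides with the Nash profile (B, Y).

yes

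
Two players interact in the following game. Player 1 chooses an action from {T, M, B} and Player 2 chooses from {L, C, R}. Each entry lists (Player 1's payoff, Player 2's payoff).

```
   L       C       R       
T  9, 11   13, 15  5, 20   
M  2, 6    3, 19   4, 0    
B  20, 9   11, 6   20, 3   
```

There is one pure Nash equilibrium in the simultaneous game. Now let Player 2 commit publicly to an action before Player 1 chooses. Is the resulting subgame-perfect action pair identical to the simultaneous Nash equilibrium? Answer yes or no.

no

Work backward from Player 1's decision.
- L → Player 1 plays B (best of 9, 2, 20); Player 2 gets 9.
- C → Player 1 plays T (best of 13, 3, 11); Player 2 gets 15.
- R → Player 1 plays B (best of 5, 4, 20); Player 2 gets 3.
Maximizing over 9, 15, 3, Player 2 chooses C. Subgame-perfect outcome: (T, C) with payoffs (13, 15).
Now find the simultaneous Nash equilibrium.
Player 1's best replies: L→B; C→T; R→B.
Player 2's best replies: T→R; M→C; B→L.
Only (B, L) has each player best-responding; Nash payoffs (20, 9).
Sequential outcome (T, C) differs from the Nash profile (B, L).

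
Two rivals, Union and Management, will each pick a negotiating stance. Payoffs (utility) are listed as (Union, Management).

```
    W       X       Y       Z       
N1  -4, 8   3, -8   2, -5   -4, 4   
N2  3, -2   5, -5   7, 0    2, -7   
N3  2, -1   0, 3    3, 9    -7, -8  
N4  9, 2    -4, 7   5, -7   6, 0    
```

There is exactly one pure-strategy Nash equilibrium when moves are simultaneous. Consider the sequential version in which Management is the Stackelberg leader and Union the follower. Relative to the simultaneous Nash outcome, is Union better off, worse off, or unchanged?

Solve by backward induction (Management leads).
- W → Union plays N4 (best of -4, 3, 2, 9); Management gets 2.
- X → Union plays N2 (best of 3, 5, 0, -4); Management gets -5.
- Y → Union plays N2 (best of 2, 7, 3, 5); Management gets 0.
- Z → Union plays N4 (best of -4, 2, -7, 6); Management gets 0.
Among 2, -5, 0, 0, the best is 2 at W. Subgame-perfect outcome: (N4, W) with payoffs (9, 2).
For the simultaneous game, intersect best replies.
Union's best replies: W→N4; X→N2; Y→N2; Z→N4.
Management's best replies: N1→W; N2→Y; N3→Y; N4→X.
The unique mutual best reply is (N2, Y), giving (7, 0).
Union earns 9 sequentially versus 7 at the Nash outcome: better off.

better off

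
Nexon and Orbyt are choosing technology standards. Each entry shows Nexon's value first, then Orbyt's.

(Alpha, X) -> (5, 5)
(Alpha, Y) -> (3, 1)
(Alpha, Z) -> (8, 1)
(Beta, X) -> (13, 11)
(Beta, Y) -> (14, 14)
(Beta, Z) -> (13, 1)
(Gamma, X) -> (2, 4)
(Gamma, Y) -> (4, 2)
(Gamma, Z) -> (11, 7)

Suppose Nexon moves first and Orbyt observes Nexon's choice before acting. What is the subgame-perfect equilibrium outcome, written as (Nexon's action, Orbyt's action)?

Orbyt best-responds to each possible Nexon move:
- Alpha: BR = X, leader payoff 5.
- Beta: BR = Y, leader payoff 14.
- Gamma: BR = Z, leader payoff 11.
Maximizing over 5, 14, 11, Nexon chooses Beta. Subgame-perfect outcome: (Beta, Y) with payoffs (14, 14).

(Beta, Y)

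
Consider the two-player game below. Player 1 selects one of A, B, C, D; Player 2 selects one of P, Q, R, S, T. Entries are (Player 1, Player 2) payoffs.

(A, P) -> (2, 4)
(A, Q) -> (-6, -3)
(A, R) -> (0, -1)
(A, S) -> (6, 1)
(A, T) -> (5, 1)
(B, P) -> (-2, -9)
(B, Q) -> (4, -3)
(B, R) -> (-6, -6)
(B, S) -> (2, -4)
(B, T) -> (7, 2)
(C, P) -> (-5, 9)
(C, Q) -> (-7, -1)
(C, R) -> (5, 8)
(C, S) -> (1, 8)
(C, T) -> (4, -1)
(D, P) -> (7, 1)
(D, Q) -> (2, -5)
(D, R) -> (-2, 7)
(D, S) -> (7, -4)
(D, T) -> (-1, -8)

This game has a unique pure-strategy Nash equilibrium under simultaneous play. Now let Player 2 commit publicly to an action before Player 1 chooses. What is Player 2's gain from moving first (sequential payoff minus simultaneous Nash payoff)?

6

Backward induction with Player 2 moving first.
- P: Player 1 compares 2, -2, -5, 7 and picks D; Player 2 would get 1.
- Q: Player 1 compares -6, 4, -7, 2 and picks B; Player 2 would get -3.
- R: Player 1 compares 0, -6, 5, -2 and picks C; Player 2 would get 8.
- S: Player 1 compares 6, 2, 1, 7 and picks D; Player 2 would get -4.
- T: Player 1 compares 5, 7, 4, -1 and picks B; Player 2 would get 2.
Among 1, -3, 8, -4, 2, the best is 8 at R. Subgame-perfect outcome: (C, R) with payoffs (5, 8).
Now find the simultaneous Nash equilibrium.
Player 1's best replies: P→D; Q→B; R→C; S→D; T→B.
Player 2's best replies: A→P; B→T; C→P; D→R.
Only (B, T) has each player best-responding; Nash payoffs (7, 2).
Player 2's commitment gain: 8 − 2 = 6.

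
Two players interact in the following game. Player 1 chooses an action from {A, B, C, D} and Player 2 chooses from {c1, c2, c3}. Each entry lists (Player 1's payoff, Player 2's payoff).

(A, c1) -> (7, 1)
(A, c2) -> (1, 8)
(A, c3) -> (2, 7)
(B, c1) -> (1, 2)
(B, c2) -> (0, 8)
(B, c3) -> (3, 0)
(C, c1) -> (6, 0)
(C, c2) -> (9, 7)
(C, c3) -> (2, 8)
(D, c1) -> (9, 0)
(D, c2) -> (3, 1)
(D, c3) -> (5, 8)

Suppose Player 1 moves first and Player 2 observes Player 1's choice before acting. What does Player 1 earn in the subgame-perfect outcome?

Solve by backward induction (Player 1 leads).
- A → Player 2 plays c2 (best of 1, 8, 7); Player 1 gets 1.
- B → Player 2 plays c2 (best of 2, 8, 0); Player 1 gets 0.
- C → Player 2 plays c3 (best of 0, 7, 8); Player 1 gets 2.
- D → Player 2 plays c3 (best of 0, 1, 8); Player 1 gets 5.
Player 1's induced payoffs are 1, 0, 2, 5, so Player 1 commits to D. Subgame-perfect outcome: (D, c3) with payoffs (5, 8).

5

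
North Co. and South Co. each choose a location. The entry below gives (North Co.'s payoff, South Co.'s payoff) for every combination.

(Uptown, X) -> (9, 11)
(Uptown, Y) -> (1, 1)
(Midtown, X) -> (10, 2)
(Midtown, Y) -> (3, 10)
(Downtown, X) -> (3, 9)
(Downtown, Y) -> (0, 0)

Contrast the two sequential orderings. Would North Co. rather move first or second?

If North Co. leads: South Co.'s best replies are Uptown→X, Midtown→Y, Downtown→X; North Co.'s induced payoffs 9, 3, 3; outcome (Uptown, X), payoffs (9, 11).
If South Co. leads: North Co.'s best replies are X→Midtown, Y→Midtown; South Co.'s induced payoffs 2, 10; outcome (Midtown, Y), payoffs (3, 10).
North Co. gets 9 moving first and 3 moving second, so North Co. prefers to move first.

first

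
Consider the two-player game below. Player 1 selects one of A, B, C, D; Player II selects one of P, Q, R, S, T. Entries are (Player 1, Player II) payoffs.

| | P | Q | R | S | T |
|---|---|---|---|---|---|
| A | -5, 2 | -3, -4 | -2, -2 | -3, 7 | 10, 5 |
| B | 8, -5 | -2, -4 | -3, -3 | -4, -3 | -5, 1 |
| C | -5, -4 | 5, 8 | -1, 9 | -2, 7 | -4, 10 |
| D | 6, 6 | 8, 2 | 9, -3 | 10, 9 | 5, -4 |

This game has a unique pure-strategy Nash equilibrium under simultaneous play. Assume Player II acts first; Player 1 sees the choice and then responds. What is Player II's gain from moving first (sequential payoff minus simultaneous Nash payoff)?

0

Solve by backward induction (Player II leads).
- P: Player 1 compares -5, 8, -5, 6 and picks B; Player II would get -5.
- Q: Player 1 compares -3, -2, 5, 8 and picks D; Player II would get 2.
- R: Player 1 compares -2, -3, -1, 9 and picks D; Player II would get -3.
- S: Player 1 compares -3, -4, -2, 10 and picks D; Player II would get 9.
- T: Player 1 compares 10, -5, -4, 5 and picks A; Player II would get 5.
Player II's induced payoffs are -5, 2, -3, 9, 5, so Player II commits to S. Subgame-perfect outcome: (D, S) with payoffs (10, 9).
Now find the simultaneous Nash equilibrium.
Player 1's best replies: P→B; Q→D; R→D; S→D; T→A.
Player II's best replies: A→S; B→T; C→T; D→S.
The unique mutual best reply is (D, S), giving (10, 9).
Player II's commitment gain: 9 − 9 = 0.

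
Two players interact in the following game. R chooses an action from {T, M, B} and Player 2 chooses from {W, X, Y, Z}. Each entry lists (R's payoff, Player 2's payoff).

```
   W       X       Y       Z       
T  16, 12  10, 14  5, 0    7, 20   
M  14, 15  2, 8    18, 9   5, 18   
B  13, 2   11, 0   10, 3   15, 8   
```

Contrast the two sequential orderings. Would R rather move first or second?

second

If R leads: Player 2's best replies are T→Z, M→Z, B→Z; R's induced payoffs 7, 5, 15; outcome (B, Z), payoffs (15, 8).
If Player 2 leads: R's best replies are W→T, X→B, Y→M, Z→B; Player 2's induced payoffs 12, 0, 9, 8; outcome (T, W), payoffs (16, 12).
R gets 15 moving first and 16 moving second, so R prefers to move second.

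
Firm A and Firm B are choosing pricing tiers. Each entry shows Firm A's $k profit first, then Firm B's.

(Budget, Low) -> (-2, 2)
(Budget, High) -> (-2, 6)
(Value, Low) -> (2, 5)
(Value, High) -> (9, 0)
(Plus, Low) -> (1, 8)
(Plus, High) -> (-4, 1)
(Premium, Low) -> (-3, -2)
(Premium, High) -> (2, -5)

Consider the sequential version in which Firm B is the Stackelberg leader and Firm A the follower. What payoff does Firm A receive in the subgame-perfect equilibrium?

2

Solve by backward induction (Firm B leads).
- Low: BR = Value, leader payoff 5.
- High: BR = Value, leader payoff 0.
Among 5, 0, the best is 5 at Low. Subgame-perfect outcome: (Value, Low) with payoffs (2, 5).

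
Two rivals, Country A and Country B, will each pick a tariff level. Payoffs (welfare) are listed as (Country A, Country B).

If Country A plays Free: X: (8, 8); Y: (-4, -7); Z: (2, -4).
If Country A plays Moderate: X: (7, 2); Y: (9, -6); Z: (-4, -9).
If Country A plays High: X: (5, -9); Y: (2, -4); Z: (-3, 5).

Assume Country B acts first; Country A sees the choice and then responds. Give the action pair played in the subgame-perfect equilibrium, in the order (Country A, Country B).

(Free, X)

Solve by backward induction (Country B leads).
- X: BR = Free, leader payoff 8.
- Y: BR = Moderate, leader payoff -6.
- Z: BR = Free, leader payoff -4.
Country B's induced payoffs are 8, -6, -4, so Country B commits to X. Subgame-perfect outcome: (Free, X) with payoffs (8, 8).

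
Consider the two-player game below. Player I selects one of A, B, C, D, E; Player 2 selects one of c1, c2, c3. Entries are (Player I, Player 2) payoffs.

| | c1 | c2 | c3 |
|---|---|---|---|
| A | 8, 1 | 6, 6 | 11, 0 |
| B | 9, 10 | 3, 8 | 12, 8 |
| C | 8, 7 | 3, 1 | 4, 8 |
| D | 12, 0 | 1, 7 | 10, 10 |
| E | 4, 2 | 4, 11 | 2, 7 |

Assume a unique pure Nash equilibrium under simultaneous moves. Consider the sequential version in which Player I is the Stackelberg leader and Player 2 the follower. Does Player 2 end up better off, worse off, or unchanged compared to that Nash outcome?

Backward induction with Player I moving first.
- A → Player 2 plays c2 (best of 1, 6, 0); Player I gets 6.
- B → Player 2 plays c1 (best of 10, 8, 8); Player I gets 9.
- C → Player 2 plays c3 (best of 7, 1, 8); Player I gets 4.
- D → Player 2 plays c3 (best of 0, 7, 10); Player I gets 10.
- E → Player 2 plays c2 (best of 2, 11, 7); Player I gets 4.
Among 6, 9, 4, 10, 4, the best is 10 at D. Subgame-perfect outcome: (D, c3) with payoffs (10, 10).
Under simultaneous play:
Player I's best replies: c1→D; c2→A; c3→B.
Player 2's best replies: A→c2; B→c1; C→c3; D→c3; E→c2.
The unique mutual best reply is (A, c2), giving (6, 6).
Player 2 earns 10 sequentially versus 6 at the Nash outcome: better off.

better off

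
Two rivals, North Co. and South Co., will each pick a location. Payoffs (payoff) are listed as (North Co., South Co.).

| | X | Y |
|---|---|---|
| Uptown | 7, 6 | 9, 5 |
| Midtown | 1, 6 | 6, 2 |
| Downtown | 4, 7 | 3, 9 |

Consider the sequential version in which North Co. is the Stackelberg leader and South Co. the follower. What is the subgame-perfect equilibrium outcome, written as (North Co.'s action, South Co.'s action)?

(Uptown, X)

Backward induction with North Co. moving first.
- Uptown → South Co. plays X (best of 6, 5); North Co. gets 7.
- Midtown → South Co. plays X (best of 6, 2); North Co. gets 1.
- Downtown → South Co. plays Y (best of 7, 9); North Co. gets 3.
Among 7, 1, 3, the best is 7 at Uptown. Subgame-perfect outcome: (Uptown, X) with payoffs (7, 6).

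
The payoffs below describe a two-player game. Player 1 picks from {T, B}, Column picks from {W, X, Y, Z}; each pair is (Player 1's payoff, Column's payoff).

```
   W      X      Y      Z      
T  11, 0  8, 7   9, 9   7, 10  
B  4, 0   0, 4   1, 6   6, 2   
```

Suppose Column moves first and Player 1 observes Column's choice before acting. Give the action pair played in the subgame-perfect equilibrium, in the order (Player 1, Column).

(T, Z)

Player 1 best-responds to each possible Column move:
- W: BR = T, leader payoff 0.
- X: BR = T, leader payoff 7.
- Y: BR = T, leader payoff 9.
- Z: BR = T, leader payoff 10.
Among 0, 7, 9, 10, the best is 10 at Z. Subgame-perfect outcome: (T, Z) with payoffs (7, 10).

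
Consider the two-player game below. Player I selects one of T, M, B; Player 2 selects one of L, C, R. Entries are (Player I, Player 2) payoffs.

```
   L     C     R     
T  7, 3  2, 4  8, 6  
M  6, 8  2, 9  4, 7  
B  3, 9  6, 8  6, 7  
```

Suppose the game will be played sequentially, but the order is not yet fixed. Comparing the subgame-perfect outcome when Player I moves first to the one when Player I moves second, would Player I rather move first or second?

If Player I leads: Player 2's best replies are T→R, M→C, B→L; Player I's induced payoffs 8, 2, 3; outcome (T, R), payoffs (8, 6).
If Player 2 leads: Player I's best replies are L→T, C→B, R→T; Player 2's induced payoffs 3, 8, 6; outcome (B, C), payoffs (6, 8).
Player I gets 8 moving first and 6 moving second, so Player I prefers to move first.

first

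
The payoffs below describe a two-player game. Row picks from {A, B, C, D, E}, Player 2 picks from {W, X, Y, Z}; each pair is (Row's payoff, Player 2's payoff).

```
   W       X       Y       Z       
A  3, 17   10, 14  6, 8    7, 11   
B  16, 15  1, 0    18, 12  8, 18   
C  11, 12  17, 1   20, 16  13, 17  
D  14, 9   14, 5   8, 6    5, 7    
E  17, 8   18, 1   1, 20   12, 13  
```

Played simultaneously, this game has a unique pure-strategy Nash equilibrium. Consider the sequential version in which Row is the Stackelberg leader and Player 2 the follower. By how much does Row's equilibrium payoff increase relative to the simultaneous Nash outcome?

1

Solve by backward induction (Row leads).
- A: BR = W, leader payoff 3.
- B: BR = Z, leader payoff 8.
- C: BR = Z, leader payoff 13.
- D: BR = W, leader payoff 14.
- E: BR = Y, leader payoff 1.
Row's induced payoffs are 3, 8, 13, 14, 1, so Row commits to D. Subgame-perfect outcome: (D, W) with payoffs (14, 9).
Now find the simultaneous Nash equilibrium.
Row's best replies: W→E; X→E; Y→C; Z→C.
Player 2's best replies: A→W; B→Z; C→Z; D→W; E→Y.
The unique mutual best reply is (C, Z), giving (13, 17).
Row's commitment gain: 14 − 13 = 1.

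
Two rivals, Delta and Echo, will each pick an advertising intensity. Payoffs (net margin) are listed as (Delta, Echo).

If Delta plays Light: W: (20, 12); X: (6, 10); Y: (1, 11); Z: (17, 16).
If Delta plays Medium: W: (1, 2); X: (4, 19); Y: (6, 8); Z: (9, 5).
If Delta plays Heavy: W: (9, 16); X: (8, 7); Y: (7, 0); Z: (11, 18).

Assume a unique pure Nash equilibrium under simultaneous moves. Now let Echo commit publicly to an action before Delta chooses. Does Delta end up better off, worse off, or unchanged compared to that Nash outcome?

Backward induction with Echo moving first.
- W: BR = Light, leader payoff 12.
- X: BR = Heavy, leader payoff 7.
- Y: BR = Heavy, leader payoff 0.
- Z: BR = Light, leader payoff 16.
Echo's induced payoffs are 12, 7, 0, 16, so Echo commits to Z. Subgame-perfect outcome: (Light, Z) with payoffs (17, 16).
For the simultaneous game, intersect best replies.
Delta's best replies: W→Light; X→Heavy; Y→Heavy; Z→Light.
Echo's best replies: Light→Z; Medium→X; Heavy→Z.
The unique mutual best reply is (Light, Z), giving (17, 16).
Delta earns 17 sequentially versus 17 at the Nash outcome: unchanged.

unchanged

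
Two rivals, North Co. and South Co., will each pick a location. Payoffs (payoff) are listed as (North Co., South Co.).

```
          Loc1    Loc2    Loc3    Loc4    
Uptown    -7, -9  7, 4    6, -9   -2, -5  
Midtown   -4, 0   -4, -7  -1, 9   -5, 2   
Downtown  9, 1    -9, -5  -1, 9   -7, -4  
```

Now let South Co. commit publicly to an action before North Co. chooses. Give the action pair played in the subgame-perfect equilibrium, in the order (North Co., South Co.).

Solve by backward induction (South Co. leads).
- Loc1 → North Co. plays Downtown (best of -7, -4, 9); South Co. gets 1.
- Loc2 → North Co. plays Uptown (best of 7, -4, -9); South Co. gets 4.
- Loc3 → North Co. plays Uptown (best of 6, -1, -1); South Co. gets -9.
- Loc4 → North Co. plays Uptown (best of -2, -5, -7); South Co. gets -5.
Maximizing over 1, 4, -9, -5, South Co. chooses Loc2. Subgame-perfect outcome: (Uptown, Loc2) with payoffs (7, 4).

(Uptown, Loc2)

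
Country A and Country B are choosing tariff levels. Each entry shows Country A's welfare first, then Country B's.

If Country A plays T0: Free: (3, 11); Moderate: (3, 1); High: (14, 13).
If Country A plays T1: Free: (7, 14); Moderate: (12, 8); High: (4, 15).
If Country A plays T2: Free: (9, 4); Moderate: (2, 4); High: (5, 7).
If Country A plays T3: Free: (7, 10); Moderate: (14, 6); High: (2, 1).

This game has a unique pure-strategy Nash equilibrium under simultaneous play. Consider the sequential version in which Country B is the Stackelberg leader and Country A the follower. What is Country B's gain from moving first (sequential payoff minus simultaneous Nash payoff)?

Backward induction with Country B moving first.
- Free → Country A plays T2 (best of 3, 7, 9, 7); Country B gets 4.
- Moderate → Country A plays T3 (best of 3, 12, 2, 14); Country B gets 6.
- High → Country A plays T0 (best of 14, 4, 5, 2); Country B gets 13.
Among 4, 6, 13, the best is 13 at High. Subgame-perfect outcome: (T0, High) with payoffs (14, 13).
Now find the simultaneous Nash equilibrium.
Country A's best replies: Free→T2; Moderate→T3; High→T0.
Country B's best replies: T0→High; T1→High; T2→High; T3→Free.
Only (T0, High) has each player best-responding; Nash payoffs (14, 13).
Country B's commitment gain: 13 − 13 = 0.

0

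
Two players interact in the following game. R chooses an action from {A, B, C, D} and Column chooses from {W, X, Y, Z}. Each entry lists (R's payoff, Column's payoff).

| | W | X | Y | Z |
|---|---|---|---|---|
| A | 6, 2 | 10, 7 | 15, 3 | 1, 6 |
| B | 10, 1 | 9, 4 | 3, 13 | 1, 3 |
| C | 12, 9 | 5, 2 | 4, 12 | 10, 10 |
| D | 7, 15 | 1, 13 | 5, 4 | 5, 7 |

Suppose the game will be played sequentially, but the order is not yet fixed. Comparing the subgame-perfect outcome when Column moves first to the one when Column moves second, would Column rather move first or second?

first

If R leads: Column's best replies are A→X, B→Y, C→Y, D→W; R's induced payoffs 10, 3, 4, 7; outcome (A, X), payoffs (10, 7).
If Column leads: R's best replies are W→C, X→A, Y→A, Z→C; Column's induced payoffs 9, 7, 3, 10; outcome (C, Z), payoffs (10, 10).
Column gets 10 moving first and 7 moving second, so Column prefers to move first.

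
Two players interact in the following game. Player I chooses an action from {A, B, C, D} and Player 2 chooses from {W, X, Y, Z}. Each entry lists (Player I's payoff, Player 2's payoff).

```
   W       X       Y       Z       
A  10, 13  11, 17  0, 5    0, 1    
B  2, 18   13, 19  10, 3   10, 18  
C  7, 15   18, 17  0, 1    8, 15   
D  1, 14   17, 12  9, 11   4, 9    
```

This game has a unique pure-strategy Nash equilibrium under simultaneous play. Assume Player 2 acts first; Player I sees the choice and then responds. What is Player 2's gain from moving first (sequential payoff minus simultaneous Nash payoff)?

1

Backward induction with Player 2 moving first.
- W: Player I compares 10, 2, 7, 1 and picks A; Player 2 would get 13.
- X: Player I compares 11, 13, 18, 17 and picks C; Player 2 would get 17.
- Y: Player I compares 0, 10, 0, 9 and picks B; Player 2 would get 3.
- Z: Player I compares 0, 10, 8, 4 and picks B; Player 2 would get 18.
Maximizing over 13, 17, 3, 18, Player 2 chooses Z. Subgame-perfect outcome: (B, Z) with payoffs (10, 18).
For the simultaneous game, intersect best replies.
Player I's best replies: W→A; X→C; Y→B; Z→B.
Player 2's best replies: A→X; B→X; C→X; D→W.
The unique mutual best reply is (C, X), giving (18, 17).
Player 2's commitment gain: 18 − 17 = 1.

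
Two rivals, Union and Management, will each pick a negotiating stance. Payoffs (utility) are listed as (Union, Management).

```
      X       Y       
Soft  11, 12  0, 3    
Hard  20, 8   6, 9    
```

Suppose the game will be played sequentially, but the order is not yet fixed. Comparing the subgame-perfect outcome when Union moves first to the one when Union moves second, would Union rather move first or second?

first

If Union leads: Management's best replies are Soft→X, Hard→Y; Union's induced payoffs 11, 6; outcome (Soft, X), payoffs (11, 12).
If Management leads: Union's best replies are X→Hard, Y→Hard; Management's induced payoffs 8, 9; outcome (Hard, Y), payoffs (6, 9).
Union gets 11 moving first and 6 moving second, so Union prefers to move first.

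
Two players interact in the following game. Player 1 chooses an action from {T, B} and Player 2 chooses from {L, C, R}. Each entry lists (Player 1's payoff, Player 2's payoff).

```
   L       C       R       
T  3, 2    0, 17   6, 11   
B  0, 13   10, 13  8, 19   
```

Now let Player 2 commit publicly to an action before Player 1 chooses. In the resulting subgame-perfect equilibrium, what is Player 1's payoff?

Solve by backward induction (Player 2 leads).
- L: BR = T, leader payoff 2.
- C: BR = B, leader payoff 13.
- R: BR = B, leader payoff 19.
Maximizing over 2, 13, 19, Player 2 chooses R. Subgame-perfect outcome: (B, R) with payoffs (8, 19).

8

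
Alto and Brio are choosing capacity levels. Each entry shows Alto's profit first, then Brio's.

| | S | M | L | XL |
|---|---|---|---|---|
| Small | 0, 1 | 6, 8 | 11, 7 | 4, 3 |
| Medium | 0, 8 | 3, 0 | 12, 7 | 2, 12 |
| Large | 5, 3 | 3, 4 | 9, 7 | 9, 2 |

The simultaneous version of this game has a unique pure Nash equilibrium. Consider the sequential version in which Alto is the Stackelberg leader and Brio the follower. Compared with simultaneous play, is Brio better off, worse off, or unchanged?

Backward induction with Alto moving first.
- Small → Brio plays M (best of 1, 8, 7, 3); Alto gets 6.
- Medium → Brio plays XL (best of 8, 0, 7, 12); Alto gets 2.
- Large → Brio plays L (best of 3, 4, 7, 2); Alto gets 9.
Maximizing over 6, 2, 9, Alto chooses Large. Subgame-perfect outcome: (Large, L) with payoffs (9, 7).
Now find the simultaneous Nash equilibrium.
Alto's best replies: S→Large; M→Small; L→Medium; XL→Large.
Brio's best replies: Small→M; Medium→XL; Large→L.
The unique mutual best reply is (Small, M), giving (6, 8).
Brio earns 7 sequentially versus 8 at the Nash outcome: worse off.

worse off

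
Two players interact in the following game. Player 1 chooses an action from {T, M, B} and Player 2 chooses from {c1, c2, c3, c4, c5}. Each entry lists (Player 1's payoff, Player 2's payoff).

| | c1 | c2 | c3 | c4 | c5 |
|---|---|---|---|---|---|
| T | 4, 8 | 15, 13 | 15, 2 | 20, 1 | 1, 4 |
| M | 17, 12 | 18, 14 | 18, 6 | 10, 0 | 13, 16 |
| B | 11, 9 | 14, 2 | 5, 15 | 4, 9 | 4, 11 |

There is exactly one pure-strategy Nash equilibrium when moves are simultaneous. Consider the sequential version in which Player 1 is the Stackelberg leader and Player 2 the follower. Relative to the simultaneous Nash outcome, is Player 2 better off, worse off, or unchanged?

Work backward from Player 2's decision.
- T → Player 2 plays c2 (best of 8, 13, 2, 1, 4); Player 1 gets 15.
- M → Player 2 plays c5 (best of 12, 14, 6, 0, 16); Player 1 gets 13.
- B → Player 2 plays c3 (best of 9, 2, 15, 9, 11); Player 1 gets 5.
Player 1's induced payoffs are 15, 13, 5, so Player 1 commits to T. Subgame-perfect outcome: (T, c2) with payoffs (15, 13).
Now find the simultaneous Nash equilibrium.
Player 1's best replies: c1→M; c2→M; c3→M; c4→T; c5→M.
Player 2's best replies: T→c2; M→c5; B→c3.
The unique mutual best reply is (M, c5), giving (13, 16).
Player 2 earns 13 sequentially versus 16 at the Nash outcome: worse off.

worse off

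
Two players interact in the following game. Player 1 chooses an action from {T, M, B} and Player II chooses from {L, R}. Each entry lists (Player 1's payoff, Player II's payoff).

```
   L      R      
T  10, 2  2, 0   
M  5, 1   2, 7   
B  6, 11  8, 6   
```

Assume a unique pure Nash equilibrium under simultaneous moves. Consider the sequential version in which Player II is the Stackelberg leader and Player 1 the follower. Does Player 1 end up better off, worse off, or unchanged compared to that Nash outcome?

worse off

Backward induction with Player II moving first.
- L → Player 1 plays T (best of 10, 5, 6); Player II gets 2.
- R → Player 1 plays B (best of 2, 2, 8); Player II gets 6.
Maximizing over 2, 6, Player II chooses R. Subgame-perfect outcome: (B, R) with payoffs (8, 6).
Under simultaneous play:
Player 1's best replies: L→T; R→B.
Player II's best replies: T→L; M→R; B→L.
Only (T, L) has each player best-responding; Nash payoffs (10, 2).
Player 1 earns 8 sequentially versus 10 at the Nash outcome: worse off.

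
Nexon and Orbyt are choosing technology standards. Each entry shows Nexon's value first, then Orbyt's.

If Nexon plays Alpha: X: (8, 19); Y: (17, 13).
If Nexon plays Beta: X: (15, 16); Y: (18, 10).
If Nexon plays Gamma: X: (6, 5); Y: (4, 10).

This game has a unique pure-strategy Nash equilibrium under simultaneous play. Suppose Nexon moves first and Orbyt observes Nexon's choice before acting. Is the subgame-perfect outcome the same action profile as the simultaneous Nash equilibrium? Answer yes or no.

yes

Solve by backward induction (Nexon leads).
- Alpha: BR = X, leader payoff 8.
- Beta: BR = X, leader payoff 15.
- Gamma: BR = Y, leader payoff 4.
Among 8, 15, 4, the best is 15 at Beta. Subgame-perfect outcome: (Beta, X) with payoffs (15, 16).
Under simultaneous play:
Nexon's best replies: X→Beta; Y→Beta.
Orbyt's best replies: Alpha→X; Beta→X; Gamma→Y.
Only (Beta, X) has each player best-responding; Nash payoffs (15, 16).
Sequential outcome (Beta, X) coincides with the Nash profile (Beta, X).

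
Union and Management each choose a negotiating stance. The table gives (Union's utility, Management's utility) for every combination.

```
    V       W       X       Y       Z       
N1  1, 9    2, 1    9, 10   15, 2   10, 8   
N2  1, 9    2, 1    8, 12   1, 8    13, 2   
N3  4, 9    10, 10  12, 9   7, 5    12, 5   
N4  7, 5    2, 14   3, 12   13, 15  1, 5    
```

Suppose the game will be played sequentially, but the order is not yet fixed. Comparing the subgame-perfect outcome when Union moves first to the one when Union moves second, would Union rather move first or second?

If Union leads: Management's best replies are N1→X, N2→X, N3→W, N4→Y; Union's induced payoffs 9, 8, 10, 13; outcome (N4, Y), payoffs (13, 15).
If Management leads: Union's best replies are V→N4, W→N3, X→N3, Y→N1, Z→N2; Management's induced payoffs 5, 10, 9, 2, 2; outcome (N3, W), payoffs (10, 10).
Union gets 13 moving first and 10 moving second, so Union prefers to move first.

first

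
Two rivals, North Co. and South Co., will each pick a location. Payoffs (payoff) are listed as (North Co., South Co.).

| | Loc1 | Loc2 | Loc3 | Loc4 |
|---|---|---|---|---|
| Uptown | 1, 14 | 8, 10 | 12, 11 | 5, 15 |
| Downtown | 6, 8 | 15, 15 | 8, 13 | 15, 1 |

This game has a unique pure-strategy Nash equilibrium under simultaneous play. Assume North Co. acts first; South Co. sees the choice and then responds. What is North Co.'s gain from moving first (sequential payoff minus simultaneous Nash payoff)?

Backward induction with North Co. moving first.
- Uptown: BR = Loc4, leader payoff 5.
- Downtown: BR = Loc2, leader payoff 15.
Maximizing over 5, 15, North Co. chooses Downtown. Subgame-perfect outcome: (Downtown, Loc2) with payoffs (15, 15).
Now find the simultaneous Nash equilibrium.
North Co.'s best replies: Loc1→Downtown; Loc2→Downtown; Loc3→Uptown; Loc4→Downtown.
South Co.'s best replies: Uptown→Loc4; Downtown→Loc2.
Only (Downtown, Loc2) has each player best-responding; Nash payoffs (15, 15).
North Co.'s commitment gain: 15 − 15 = 0.

0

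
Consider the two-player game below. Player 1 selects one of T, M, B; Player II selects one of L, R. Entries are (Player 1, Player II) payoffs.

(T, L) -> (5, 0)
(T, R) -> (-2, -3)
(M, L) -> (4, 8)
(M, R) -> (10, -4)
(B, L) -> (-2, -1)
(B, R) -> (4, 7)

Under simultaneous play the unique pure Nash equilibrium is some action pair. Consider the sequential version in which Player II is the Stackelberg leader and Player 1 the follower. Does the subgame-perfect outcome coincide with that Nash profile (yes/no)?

Player 1 best-responds to each possible Player II move:
- L: Player 1 compares 5, 4, -2 and picks T; Player II would get 0.
- R: Player 1 compares -2, 10, 4 and picks M; Player II would get -4.
Among 0, -4, the best is 0 at L. Subgame-perfect outcome: (T, L) with payoffs (5, 0).
Now find the simultaneous Nash equilibrium.
Player 1's best replies: L→T; R→M.
Player II's best replies: T→L; M→L; B→R.
Only (T, L) has each player best-responding; Nash payoffs (5, 0).
Sequential outcome (T, L) coincides with the Nash profile (T, L).

yes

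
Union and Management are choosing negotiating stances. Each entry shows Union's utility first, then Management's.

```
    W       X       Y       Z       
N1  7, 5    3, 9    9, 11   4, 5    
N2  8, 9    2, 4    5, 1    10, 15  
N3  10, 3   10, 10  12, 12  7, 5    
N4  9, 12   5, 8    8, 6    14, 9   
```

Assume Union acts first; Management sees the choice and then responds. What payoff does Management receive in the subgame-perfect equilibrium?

Work backward from Management's decision.
- N1: BR = Y, leader payoff 9.
- N2: BR = Z, leader payoff 10.
- N3: BR = Y, leader payoff 12.
- N4: BR = W, leader payoff 9.
Maximizing over 9, 10, 12, 9, Union chooses N3. Subgame-perfect outcome: (N3, Y) with payoffs (12, 12).

12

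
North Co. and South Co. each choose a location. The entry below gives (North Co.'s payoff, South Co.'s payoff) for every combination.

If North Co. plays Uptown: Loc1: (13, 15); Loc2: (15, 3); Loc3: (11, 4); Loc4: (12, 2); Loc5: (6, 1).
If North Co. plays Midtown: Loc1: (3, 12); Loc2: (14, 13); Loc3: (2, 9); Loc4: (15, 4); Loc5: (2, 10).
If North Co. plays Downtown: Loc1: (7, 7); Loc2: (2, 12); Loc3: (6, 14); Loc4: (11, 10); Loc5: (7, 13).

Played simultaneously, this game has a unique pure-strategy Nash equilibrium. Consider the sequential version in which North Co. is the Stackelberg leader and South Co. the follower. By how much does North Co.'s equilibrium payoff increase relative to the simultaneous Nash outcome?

1

Solve by backward induction (North Co. leads).
- Uptown: BR = Loc1, leader payoff 13.
- Midtown: BR = Loc2, leader payoff 14.
- Downtown: BR = Loc3, leader payoff 6.
North Co.'s induced payoffs are 13, 14, 6, so North Co. commits to Midtown. Subgame-perfect outcome: (Midtown, Loc2) with payoffs (14, 13).
For the simultaneous game, intersect best replies.
North Co.'s best replies: Loc1→Uptown; Loc2→Uptown; Loc3→Uptown; Loc4→Midtown; Loc5→Downtown.
South Co.'s best replies: Uptown→Loc1; Midtown→Loc2; Downtown→Loc3.
The unique mutual best reply is (Uptown, Loc1), giving (13, 15).
North Co.'s commitment gain: 14 − 13 = 1.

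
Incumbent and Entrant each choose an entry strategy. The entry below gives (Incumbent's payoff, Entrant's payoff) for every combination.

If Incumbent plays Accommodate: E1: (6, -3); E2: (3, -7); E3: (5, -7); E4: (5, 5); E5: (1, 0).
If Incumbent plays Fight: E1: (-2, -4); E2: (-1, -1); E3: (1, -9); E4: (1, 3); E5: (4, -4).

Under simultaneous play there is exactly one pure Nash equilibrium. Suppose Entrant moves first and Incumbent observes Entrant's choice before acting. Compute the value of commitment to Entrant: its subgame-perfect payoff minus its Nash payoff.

Incumbent best-responds to each possible Entrant move:
- E1: Incumbent compares 6, -2 and picks Accommodate; Entrant would get -3.
- E2: Incumbent compares 3, -1 and picks Accommodate; Entrant would get -7.
- E3: Incumbent compares 5, 1 and picks Accommodate; Entrant would get -7.
- E4: Incumbent compares 5, 1 and picks Accommodate; Entrant would get 5.
- E5: Incumbent compares 1, 4 and picks Fight; Entrant would get -4.
Maximizing over -3, -7, -7, 5, -4, Entrant chooses E4. Subgame-perfect outcome: (Accommodate, E4) with payoffs (5, 5).
For the simultaneous game, intersect best replies.
Incumbent's best replies: E1→Accommodate; E2→Accommodate; E3→Accommodate; E4→Accommodate; E5→Fight.
Entrant's best replies: Accommodate→E4; Fight→E4.
The unique mutual best reply is (Accommodate, E4), giving (5, 5).
Entrant's commitment gain: 5 − 5 = 0.

0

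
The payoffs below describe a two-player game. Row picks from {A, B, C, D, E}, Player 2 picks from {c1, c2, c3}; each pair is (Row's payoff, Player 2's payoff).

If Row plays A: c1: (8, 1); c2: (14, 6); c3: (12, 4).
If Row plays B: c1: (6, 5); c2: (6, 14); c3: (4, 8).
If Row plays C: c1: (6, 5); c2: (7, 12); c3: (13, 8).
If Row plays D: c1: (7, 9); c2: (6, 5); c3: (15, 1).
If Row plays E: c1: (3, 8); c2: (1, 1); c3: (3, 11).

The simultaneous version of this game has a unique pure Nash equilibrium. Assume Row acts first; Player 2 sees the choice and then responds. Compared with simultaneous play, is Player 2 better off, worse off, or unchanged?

unchanged

Player 2 best-responds to each possible Row move:
- A → Player 2 plays c2 (best of 1, 6, 4); Row gets 14.
- B → Player 2 plays c2 (best of 5, 14, 8); Row gets 6.
- C → Player 2 plays c2 (best of 5, 12, 8); Row gets 7.
- D → Player 2 plays c1 (best of 9, 5, 1); Row gets 7.
- E → Player 2 plays c3 (best of 8, 1, 11); Row gets 3.
Among 14, 6, 7, 7, 3, the best is 14 at A. Subgame-perfect outcome: (A, c2) with payoffs (14, 6).
Under simultaneous play:
Row's best replies: c1→A; c2→A; c3→D.
Player 2's best replies: A→c2; B→c2; C→c2; D→c1; E→c3.
The unique mutual best reply is (A, c2), giving (14, 6).
Player 2 earns 6 sequentially versus 6 at the Nash outcome: unchanged.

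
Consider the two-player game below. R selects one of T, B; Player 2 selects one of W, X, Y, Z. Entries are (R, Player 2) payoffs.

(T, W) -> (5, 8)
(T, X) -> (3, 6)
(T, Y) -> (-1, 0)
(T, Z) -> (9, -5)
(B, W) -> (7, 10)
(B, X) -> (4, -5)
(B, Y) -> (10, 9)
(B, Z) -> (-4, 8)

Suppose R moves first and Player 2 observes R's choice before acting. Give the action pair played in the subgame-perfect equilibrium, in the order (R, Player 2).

Solve by backward induction (R leads).
- T: BR = W, leader payoff 5.
- B: BR = W, leader payoff 7.
Among 5, 7, the best is 7 at B. Subgame-perfect outcome: (B, W) with payoffs (7, 10).

(B, W)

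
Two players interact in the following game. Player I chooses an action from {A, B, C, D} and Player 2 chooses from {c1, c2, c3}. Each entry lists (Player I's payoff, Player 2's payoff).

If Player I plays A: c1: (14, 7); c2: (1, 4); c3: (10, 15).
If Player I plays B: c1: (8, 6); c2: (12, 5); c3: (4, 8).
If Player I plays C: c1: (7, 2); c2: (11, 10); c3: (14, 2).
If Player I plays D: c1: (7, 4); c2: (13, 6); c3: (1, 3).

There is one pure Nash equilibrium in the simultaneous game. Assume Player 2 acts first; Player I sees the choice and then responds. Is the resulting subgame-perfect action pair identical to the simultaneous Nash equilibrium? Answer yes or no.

Work backward from Player I's decision.
- c1: BR = A, leader payoff 7.
- c2: BR = D, leader payoff 6.
- c3: BR = C, leader payoff 2.
Maximizing over 7, 6, 2, Player 2 chooses c1. Subgame-perfect outcome: (A, c1) with payoffs (14, 7).
Under simultaneous play:
Player I's best replies: c1→A; c2→D; c3→C.
Player 2's best replies: A→c3; B→c3; C→c2; D→c2.
Only (D, c2) has each player best-responding; Nash payoffs (13, 6).
Sequential outcome (A, c1) differs from the Nash profile (D, c2).

no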